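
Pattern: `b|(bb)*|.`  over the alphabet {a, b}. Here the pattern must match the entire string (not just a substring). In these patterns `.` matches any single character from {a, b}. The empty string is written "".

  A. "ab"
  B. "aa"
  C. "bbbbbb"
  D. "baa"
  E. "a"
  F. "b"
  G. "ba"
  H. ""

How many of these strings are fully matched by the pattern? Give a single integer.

4

A. "ab" → no match
B. "aa" → no match
C. "bbbbbb" → match
D. "baa" → no match
E. "a" → match
F. "b" → match
G. "ba" → no match
H. "" → match
Total matched: 4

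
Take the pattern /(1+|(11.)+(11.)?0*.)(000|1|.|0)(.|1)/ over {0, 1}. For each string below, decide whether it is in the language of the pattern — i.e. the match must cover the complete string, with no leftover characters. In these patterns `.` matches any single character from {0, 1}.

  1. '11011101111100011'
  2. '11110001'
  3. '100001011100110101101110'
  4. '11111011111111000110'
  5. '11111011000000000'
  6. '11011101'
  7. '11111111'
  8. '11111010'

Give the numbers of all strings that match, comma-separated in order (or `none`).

2, 4, 5, 7

1 → no match
2 → match
3 → no match
4 → match
5 → match
6 → no match
7 → match
8 → no match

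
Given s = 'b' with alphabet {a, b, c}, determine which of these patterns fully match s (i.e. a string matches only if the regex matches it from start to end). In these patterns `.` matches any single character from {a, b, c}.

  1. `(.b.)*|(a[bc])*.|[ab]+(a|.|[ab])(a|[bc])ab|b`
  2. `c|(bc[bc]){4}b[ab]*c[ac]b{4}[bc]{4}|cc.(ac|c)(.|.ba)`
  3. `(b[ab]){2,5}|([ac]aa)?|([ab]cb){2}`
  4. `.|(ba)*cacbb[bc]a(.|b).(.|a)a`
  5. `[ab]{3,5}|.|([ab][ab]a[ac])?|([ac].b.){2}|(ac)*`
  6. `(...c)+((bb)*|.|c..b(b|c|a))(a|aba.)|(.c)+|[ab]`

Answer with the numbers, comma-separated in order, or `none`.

1 → match
2 → no match
3 → no match
4 → match
5 → match
6 → match

1, 4, 5, 6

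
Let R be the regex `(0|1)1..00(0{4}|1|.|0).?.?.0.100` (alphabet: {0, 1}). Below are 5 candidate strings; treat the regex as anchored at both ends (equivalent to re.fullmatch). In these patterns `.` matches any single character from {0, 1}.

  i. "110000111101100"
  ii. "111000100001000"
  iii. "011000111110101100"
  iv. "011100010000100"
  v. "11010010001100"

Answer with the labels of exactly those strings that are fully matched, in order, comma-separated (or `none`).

i → match
ii → no match — must end with "100"
iii → no match
iv → match
v → match

i, iv, v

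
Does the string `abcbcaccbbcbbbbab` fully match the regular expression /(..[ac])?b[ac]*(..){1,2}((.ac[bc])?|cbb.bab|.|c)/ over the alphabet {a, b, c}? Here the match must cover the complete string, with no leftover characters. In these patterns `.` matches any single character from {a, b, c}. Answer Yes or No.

Yes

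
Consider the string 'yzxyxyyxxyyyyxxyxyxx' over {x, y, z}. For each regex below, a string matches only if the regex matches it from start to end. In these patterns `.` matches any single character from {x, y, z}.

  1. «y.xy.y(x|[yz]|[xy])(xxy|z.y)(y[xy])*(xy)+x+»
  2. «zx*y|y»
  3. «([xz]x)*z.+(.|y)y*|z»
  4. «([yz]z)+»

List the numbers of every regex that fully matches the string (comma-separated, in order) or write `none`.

1 → match
2 → no match — must end with 'y'
3 → no match
4 → no match — must end with 'z'

1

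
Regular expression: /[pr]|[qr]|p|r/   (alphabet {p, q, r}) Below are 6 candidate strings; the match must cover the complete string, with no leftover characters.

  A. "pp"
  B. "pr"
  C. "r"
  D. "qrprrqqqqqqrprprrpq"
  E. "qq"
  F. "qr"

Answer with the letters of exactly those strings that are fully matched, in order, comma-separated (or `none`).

C

A → no match
B → no match
C → match
D → no match
E → no match
F → no match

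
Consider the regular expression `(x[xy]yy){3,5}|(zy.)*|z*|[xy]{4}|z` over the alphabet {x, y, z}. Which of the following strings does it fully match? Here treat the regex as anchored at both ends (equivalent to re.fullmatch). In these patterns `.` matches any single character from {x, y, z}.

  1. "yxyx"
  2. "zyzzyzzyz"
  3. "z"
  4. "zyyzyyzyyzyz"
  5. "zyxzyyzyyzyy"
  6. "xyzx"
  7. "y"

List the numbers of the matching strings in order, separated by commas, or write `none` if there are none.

1 → match
2 → match
3 → match
4 → match
5 → match
6 → no match
7 → no match

1, 2, 3, 4, 5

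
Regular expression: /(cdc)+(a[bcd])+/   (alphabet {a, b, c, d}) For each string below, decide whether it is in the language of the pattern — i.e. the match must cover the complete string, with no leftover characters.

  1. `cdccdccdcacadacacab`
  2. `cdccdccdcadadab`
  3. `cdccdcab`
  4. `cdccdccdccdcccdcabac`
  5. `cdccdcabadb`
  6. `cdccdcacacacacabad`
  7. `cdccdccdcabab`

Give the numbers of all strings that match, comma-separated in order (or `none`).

1 → match
2 → match
3 → match
4 → no match
5 → no match
6 → match
7 → match

1, 2, 3, 6, 7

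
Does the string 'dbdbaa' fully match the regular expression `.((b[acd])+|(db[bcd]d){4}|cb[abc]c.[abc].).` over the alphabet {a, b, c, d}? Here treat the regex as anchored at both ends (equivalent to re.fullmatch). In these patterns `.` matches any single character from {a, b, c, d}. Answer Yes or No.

Yes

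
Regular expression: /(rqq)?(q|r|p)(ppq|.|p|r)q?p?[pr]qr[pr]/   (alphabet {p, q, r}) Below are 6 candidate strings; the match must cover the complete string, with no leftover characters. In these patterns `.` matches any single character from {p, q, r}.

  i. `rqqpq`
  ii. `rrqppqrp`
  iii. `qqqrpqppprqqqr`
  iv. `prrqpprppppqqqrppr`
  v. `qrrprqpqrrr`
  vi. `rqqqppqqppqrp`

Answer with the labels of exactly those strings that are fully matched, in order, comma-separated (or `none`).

ii, vi

i. `rqqpq` → no match
ii. `rrqppqrp` → match
iii → no match
iv → no match
v. `qrrprqpqrrr` → no match
vi → match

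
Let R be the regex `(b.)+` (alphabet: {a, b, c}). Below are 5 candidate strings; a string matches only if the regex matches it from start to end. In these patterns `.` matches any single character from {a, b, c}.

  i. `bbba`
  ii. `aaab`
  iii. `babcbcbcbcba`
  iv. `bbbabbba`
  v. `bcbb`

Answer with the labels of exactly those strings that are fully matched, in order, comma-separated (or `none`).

i. `bbba` → match
ii. `aaab` → no match — must start with `b`
iii. `babcbcbcbcba` → match
iv. `bbbabbba` → match
v. `bcbb` → match

i, iii, iv, v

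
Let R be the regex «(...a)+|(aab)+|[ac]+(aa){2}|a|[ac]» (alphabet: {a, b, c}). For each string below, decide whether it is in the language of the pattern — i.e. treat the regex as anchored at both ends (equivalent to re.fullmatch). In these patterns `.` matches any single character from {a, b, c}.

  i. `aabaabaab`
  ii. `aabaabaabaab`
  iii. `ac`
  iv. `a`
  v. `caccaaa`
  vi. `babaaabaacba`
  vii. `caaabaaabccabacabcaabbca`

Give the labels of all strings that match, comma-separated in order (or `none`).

i, ii, iv, vi, vii

i → match
ii → match
iii → no match
iv → match
v → no match
vi → match
vii → match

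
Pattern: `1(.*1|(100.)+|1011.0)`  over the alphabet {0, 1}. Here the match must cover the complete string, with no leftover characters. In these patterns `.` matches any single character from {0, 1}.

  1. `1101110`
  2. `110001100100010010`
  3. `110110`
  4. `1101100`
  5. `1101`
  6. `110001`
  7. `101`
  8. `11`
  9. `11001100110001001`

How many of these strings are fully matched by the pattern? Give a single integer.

1 → match
2 → no match
3 → no match
4 → match
5 → match
6 → match
7 → match
8 → match
9 → match
Total matched: 7

7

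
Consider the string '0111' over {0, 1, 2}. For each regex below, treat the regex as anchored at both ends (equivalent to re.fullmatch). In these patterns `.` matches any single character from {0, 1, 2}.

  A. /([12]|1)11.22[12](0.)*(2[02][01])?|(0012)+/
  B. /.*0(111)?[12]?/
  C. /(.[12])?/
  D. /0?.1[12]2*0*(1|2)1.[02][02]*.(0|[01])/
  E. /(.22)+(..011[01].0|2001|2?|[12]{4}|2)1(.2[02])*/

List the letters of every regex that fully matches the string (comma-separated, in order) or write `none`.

B

A → no match
B → match
C → no match
D → no match
E → no match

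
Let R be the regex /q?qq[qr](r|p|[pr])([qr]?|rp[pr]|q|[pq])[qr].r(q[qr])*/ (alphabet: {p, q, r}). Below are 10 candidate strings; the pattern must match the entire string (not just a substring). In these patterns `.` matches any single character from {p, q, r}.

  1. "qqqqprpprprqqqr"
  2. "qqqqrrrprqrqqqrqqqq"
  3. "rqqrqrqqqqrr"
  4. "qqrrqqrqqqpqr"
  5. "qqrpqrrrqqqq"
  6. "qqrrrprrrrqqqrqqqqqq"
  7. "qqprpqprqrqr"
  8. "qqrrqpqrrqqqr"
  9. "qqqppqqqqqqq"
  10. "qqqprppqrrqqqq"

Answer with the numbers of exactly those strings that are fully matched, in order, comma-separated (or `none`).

1 → match
2 → match
3 → no match
4 → no match
5 → match
6 → match
7 → no match
8 → no match
9 → no match
10 → match

1, 2, 5, 6, 10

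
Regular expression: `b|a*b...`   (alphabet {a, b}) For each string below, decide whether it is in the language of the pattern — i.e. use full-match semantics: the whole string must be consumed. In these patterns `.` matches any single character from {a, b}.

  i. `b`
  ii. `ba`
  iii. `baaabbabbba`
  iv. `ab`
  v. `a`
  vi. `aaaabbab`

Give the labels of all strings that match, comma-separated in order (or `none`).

i. `b` → match
ii. `ba` → no match
iii. `baaabbabbba` → no match
iv. `ab` → no match
v. `a` → no match
vi. `aaaabbab` → match

i, vi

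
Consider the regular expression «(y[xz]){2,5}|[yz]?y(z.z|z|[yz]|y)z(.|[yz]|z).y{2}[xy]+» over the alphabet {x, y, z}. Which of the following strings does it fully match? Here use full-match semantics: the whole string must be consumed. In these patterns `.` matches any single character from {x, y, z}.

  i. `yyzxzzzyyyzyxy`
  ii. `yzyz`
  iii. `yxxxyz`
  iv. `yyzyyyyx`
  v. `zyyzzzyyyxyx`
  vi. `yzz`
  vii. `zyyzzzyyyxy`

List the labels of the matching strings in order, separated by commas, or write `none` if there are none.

i → no match
ii → match
iii → no match
iv → match
v → match
vi → no match
vii → match

ii, iv, v, vii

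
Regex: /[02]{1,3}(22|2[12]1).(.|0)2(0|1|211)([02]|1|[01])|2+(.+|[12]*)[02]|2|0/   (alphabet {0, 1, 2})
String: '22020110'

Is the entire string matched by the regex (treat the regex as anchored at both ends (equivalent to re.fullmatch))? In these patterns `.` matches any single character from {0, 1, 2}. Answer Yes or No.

Yes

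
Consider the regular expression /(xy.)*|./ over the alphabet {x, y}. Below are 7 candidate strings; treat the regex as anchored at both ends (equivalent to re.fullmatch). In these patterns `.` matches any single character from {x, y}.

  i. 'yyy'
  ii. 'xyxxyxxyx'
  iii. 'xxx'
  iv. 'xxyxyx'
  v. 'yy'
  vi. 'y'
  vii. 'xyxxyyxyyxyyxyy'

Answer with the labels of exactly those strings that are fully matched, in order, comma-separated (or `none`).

ii, vi, vii

i. 'yyy' → no match
ii. 'xyxxyxxyx' → match
iii. 'xxx' → no match
iv. 'xxyxyx' → no match
v. 'yy' → no match
vi. 'y' → match
vii → match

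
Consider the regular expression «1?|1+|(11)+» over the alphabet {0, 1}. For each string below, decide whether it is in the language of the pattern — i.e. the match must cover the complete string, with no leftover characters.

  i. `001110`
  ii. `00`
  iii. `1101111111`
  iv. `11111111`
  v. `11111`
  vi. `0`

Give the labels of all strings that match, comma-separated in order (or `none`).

iv, v

i → no match
ii → no match
iii → no match
iv → match
v → match
vi → no match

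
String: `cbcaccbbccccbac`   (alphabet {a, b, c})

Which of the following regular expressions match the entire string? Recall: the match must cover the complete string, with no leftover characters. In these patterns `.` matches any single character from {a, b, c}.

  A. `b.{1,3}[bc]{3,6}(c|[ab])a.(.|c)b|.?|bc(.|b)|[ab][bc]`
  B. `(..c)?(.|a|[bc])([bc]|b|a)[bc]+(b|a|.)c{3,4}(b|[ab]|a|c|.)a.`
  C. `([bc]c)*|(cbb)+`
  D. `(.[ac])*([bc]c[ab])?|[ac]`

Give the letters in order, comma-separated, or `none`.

B

A → no match
B → match
C → no match
D → no match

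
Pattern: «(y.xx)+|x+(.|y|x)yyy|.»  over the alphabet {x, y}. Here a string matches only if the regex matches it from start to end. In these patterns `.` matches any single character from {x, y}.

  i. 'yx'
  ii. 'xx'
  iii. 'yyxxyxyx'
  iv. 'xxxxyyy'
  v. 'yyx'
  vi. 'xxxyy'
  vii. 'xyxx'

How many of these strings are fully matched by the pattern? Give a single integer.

i → no match
ii → no match
iii → no match
iv → match
v → no match
vi → no match
vii → no match
Total matched: 1

1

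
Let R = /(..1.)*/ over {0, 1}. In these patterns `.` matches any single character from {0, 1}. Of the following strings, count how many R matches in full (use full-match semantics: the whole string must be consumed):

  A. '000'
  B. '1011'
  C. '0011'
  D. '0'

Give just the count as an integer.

2

A → no match
B → match
C → match
D → no match
Total matched: 2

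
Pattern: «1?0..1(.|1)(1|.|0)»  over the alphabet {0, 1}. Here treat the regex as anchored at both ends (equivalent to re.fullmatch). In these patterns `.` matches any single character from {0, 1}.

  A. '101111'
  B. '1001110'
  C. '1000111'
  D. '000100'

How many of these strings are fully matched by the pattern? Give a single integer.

A → no match
B → match
C → match
D → match
Total matched: 3

3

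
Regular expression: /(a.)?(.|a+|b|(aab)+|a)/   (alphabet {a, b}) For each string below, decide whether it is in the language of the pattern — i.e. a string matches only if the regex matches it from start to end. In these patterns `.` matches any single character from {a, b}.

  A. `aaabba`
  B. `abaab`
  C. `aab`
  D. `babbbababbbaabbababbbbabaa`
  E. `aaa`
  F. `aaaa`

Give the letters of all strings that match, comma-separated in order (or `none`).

B, C, E, F

A → no match
B → match
C → match
D → no match
E → match
F → match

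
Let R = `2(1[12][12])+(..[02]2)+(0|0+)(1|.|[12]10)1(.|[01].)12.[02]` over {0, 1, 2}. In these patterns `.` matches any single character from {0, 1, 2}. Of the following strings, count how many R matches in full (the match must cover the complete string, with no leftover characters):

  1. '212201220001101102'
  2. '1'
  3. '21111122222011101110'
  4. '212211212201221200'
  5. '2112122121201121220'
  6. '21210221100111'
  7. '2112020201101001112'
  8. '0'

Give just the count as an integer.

1 → no match
2. '1' → no match — must start with '21'
3 → no match
4 → no match
5 → no match
6 → no match
7 → no match
8. '0' → no match — must start with '21'
Total matched: 0

0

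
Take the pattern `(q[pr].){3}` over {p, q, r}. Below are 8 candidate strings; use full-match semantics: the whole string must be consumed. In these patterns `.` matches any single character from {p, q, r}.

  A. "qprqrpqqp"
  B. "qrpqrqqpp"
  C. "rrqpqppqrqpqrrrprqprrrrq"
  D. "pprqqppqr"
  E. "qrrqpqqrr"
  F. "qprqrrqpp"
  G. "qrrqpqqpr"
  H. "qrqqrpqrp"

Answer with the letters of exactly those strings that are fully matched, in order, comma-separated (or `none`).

B, E, F, G, H

A → no match
B → match
C → no match — must start with "q"
D → no match — must start with "q"
E → match
F → match
G → match
H → match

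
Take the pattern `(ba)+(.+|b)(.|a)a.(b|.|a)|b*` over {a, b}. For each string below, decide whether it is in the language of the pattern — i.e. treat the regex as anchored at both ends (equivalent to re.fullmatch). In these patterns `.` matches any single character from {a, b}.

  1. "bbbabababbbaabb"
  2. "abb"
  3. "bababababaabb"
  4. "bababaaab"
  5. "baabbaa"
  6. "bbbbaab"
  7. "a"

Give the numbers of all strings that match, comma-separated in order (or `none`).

3, 4

1 → no match
2 → no match
3 → match
4 → match
5 → no match
6 → no match
7 → no match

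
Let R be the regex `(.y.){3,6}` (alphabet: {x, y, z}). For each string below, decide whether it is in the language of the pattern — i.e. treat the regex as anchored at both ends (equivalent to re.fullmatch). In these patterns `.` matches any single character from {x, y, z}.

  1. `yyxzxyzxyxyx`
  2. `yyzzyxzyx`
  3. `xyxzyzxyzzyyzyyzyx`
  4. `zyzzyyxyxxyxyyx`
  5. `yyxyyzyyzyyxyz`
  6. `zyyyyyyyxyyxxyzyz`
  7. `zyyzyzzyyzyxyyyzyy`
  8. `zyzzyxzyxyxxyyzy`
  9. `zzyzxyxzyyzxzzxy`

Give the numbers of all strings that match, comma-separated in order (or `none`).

1. `yyxzxyzxyxyx` → no match
2. `yyzzyxzyx` → match
3 → match
4 → match
5 → no match
6 → no match
7 → match
8 → no match
9 → no match

2, 3, 4, 7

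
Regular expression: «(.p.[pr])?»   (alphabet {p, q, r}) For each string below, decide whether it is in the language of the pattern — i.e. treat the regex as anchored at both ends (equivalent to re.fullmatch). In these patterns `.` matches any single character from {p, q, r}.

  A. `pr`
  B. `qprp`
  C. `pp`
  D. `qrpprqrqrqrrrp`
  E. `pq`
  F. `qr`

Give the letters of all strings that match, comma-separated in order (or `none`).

A → no match
B → match
C → no match
D → no match
E → no match
F → no match

B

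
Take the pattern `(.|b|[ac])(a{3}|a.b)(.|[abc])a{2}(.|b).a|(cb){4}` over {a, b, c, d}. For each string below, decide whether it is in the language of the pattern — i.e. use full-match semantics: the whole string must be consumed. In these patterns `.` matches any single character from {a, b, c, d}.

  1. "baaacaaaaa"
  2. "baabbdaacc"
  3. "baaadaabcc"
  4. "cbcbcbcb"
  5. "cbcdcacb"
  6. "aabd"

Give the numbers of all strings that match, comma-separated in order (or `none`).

1, 4

1 → match
2 → no match
3 → no match
4 → match
5 → no match
6 → no match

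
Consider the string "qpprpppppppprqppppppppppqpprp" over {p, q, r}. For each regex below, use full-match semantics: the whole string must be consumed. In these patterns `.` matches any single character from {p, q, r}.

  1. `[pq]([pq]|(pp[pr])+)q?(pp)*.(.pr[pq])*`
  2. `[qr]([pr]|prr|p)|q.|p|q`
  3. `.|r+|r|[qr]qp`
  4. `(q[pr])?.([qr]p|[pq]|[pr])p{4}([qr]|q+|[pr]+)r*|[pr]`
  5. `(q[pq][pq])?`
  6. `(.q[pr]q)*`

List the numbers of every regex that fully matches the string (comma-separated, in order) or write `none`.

1 → match
2 → no match
3 → no match
4 → no match
5 → no match
6 → no match

1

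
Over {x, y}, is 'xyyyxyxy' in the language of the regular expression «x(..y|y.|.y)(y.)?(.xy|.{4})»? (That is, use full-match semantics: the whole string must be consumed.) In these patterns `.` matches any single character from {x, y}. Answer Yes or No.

Yes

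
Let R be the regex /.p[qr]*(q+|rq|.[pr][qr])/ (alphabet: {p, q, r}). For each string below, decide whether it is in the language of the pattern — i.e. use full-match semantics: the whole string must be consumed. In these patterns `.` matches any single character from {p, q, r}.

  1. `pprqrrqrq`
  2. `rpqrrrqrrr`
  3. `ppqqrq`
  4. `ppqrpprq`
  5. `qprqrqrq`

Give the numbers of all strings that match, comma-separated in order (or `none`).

1 → match
2 → match
3 → match
4 → no match
5 → match

1, 2, 3, 5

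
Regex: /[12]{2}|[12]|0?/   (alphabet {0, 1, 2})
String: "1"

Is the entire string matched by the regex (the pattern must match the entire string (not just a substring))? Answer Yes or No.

Yes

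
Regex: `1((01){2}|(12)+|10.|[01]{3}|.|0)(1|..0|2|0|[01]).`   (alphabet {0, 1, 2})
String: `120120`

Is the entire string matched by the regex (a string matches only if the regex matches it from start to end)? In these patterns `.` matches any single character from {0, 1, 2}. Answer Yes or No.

No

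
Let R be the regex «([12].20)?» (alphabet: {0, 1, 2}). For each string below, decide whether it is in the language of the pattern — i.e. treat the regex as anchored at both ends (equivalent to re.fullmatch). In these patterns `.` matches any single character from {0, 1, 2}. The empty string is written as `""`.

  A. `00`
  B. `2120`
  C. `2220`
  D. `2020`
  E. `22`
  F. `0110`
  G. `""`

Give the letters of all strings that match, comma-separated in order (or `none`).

A. `00` → no match
B. `2120` → match
C. `2220` → match
D. `2020` → match
E. `22` → no match
F. `0110` → no match
G. `""` → match

B, C, D, G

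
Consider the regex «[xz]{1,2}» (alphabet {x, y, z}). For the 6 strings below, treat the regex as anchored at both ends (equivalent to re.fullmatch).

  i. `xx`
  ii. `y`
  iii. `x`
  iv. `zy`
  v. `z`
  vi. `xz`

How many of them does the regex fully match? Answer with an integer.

4

i → match
ii → no match
iii → match
iv → no match
v → match
vi → match
Total matched: 4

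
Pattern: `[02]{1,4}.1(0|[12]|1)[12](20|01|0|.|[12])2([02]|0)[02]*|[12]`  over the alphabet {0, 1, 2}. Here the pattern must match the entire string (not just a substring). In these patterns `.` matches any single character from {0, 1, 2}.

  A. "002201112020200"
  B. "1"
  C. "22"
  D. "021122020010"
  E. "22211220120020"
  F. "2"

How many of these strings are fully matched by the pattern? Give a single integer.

A → match
B → match
C → no match
D → no match
E → match
F → match
Total matched: 4

4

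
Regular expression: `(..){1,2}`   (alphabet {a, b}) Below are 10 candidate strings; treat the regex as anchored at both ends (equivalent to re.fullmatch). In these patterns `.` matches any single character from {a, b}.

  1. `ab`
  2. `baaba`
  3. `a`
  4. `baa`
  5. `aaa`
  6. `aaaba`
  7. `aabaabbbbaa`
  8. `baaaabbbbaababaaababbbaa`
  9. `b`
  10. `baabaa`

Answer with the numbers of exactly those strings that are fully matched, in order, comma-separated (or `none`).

1. `ab` → match
2. `baaba` → no match
3. `a` → no match
4. `baa` → no match
5. `aaa` → no match
6. `aaaba` → no match
7. `aabaabbbbaa` → no match
8 → no match
9. `b` → no match
10. `baabaa` → no match

1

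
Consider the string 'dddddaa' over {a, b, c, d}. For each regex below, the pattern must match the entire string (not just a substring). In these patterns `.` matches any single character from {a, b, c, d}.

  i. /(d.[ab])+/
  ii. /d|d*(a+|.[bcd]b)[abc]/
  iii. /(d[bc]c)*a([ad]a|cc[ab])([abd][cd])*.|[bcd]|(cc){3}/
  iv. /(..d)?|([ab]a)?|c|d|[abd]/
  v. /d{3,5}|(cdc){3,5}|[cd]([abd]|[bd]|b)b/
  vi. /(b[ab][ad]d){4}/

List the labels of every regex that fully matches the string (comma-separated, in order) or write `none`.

i → no match
ii → match
iii → no match
iv → no match
v → no match
vi → no match — must start with 'b'

ii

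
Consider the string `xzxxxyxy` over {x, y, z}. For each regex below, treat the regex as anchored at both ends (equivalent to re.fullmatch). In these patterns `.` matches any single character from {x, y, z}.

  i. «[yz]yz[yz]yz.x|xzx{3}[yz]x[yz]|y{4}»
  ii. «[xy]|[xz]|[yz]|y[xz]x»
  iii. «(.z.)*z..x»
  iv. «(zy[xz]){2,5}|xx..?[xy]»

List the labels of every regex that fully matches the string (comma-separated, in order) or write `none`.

i → match
ii → no match
iii → no match — must end with `x`
iv → no match

i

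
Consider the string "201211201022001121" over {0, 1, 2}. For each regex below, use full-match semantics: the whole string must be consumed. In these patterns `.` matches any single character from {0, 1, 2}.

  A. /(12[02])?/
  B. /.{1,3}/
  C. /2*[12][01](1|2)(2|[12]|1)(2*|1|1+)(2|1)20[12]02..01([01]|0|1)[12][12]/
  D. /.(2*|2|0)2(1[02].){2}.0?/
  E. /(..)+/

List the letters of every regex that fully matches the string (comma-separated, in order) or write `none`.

C, E

A → no match
B → no match
C → match
D → no match
E → match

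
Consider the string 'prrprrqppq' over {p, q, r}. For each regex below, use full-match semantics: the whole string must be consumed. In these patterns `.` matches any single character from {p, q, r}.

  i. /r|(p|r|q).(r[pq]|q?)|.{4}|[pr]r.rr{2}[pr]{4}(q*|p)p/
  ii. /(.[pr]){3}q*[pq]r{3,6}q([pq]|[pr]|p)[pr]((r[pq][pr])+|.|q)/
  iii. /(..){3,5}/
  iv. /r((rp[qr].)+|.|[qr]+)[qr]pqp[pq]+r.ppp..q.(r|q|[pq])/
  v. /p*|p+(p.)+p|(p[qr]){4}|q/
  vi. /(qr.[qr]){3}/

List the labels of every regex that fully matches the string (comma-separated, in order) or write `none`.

i → no match
ii → no match
iii → match
iv → no match — must start with 'r'
v → no match
vi → no match — must start with 'qr'

iii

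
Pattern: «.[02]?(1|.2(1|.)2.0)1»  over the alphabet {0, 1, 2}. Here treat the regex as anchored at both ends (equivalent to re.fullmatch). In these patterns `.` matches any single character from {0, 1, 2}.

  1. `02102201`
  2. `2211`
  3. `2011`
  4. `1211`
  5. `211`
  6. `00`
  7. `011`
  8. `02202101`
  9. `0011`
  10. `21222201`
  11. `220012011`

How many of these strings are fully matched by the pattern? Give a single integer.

1 → no match
2 → match
3 → match
4 → match
5 → match
6 → no match — must end with `1`
7 → match
8 → match
9 → match
10 → match
11 → no match
Total matched: 8

8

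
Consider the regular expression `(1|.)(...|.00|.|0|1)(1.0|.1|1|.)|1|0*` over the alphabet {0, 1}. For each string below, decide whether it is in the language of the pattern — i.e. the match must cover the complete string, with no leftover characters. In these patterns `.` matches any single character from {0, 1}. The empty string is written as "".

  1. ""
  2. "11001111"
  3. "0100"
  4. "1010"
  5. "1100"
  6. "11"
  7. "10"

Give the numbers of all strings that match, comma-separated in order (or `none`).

1 → match
2 → no match
3 → no match
4 → no match
5 → no match
6 → no match
7 → no match

1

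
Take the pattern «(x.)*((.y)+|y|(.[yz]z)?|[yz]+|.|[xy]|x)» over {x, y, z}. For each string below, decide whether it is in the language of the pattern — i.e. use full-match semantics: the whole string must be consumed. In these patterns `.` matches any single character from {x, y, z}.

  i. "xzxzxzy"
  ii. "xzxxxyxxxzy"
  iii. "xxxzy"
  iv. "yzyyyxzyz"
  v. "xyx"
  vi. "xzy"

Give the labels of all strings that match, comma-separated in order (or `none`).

i, ii, iii, v, vi

i → match
ii → match
iii → match
iv → no match
v → match
vi → match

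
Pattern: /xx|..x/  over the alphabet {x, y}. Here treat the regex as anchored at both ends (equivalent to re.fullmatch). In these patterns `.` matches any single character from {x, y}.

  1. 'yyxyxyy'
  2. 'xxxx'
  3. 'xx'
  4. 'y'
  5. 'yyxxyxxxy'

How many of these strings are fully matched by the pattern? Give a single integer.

1

1. 'yyxyxyy' → no match
2. 'xxxx' → no match
3. 'xx' → match
4. 'y' → no match
5. 'yyxxyxxxy' → no match
Total matched: 1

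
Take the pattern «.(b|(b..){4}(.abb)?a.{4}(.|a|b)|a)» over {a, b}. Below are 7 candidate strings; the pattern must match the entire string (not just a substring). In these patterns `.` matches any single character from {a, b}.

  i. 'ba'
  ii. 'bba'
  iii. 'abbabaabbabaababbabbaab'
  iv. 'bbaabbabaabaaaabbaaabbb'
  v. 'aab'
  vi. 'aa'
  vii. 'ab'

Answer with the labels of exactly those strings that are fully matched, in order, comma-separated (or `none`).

i, iii, iv, vi, vii

i → match
ii → no match
iii → match
iv → match
v → no match
vi → match
vii → match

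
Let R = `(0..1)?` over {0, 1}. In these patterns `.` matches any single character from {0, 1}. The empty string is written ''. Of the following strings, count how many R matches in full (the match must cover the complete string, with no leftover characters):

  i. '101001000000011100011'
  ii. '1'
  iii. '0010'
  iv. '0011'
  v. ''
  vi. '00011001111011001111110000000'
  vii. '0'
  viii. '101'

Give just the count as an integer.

2

i → no match
ii → no match
iii → no match
iv → match
v → match
vi → no match
vii → no match
viii → no match
Total matched: 2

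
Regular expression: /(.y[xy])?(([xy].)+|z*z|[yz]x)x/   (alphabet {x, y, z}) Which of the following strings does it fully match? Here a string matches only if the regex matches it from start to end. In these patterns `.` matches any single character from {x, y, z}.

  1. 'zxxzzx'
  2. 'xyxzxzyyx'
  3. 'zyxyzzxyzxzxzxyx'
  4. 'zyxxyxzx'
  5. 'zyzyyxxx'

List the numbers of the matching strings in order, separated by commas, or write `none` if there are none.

1 → no match
2 → match
3 → no match
4 → match
5 → no match

2, 4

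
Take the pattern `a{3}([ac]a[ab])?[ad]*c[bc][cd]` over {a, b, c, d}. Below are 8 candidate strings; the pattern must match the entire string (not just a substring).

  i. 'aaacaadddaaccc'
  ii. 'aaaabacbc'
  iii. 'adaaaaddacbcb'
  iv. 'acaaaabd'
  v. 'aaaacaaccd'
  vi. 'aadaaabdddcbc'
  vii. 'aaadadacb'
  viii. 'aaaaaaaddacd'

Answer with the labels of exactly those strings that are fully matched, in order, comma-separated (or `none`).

i → match
ii → no match
iii → no match
iv → no match
v → no match
vi → no match
vii → no match
viii → no match

i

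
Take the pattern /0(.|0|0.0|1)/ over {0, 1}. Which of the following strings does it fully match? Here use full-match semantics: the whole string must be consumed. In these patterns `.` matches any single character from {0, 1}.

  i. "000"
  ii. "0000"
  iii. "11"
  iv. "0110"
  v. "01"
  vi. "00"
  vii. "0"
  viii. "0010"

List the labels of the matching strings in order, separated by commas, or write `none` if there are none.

i → no match
ii → match
iii → no match — must start with "0"
iv → no match
v → match
vi → match
vii → no match
viii → match

ii, v, vi, viii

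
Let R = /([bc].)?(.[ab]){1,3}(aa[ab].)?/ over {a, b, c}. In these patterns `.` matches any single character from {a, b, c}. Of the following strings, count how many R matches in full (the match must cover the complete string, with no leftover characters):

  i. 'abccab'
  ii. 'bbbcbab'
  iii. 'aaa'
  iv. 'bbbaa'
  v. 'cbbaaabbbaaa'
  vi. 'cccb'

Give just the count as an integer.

i. 'abccab' → no match
ii. 'bbbcbab' → no match
iii. 'aaa' → no match
iv. 'bbbaa' → no match
v. 'cbbaaabbbaaa' → no match
vi. 'cccb' → match
Total matched: 1

1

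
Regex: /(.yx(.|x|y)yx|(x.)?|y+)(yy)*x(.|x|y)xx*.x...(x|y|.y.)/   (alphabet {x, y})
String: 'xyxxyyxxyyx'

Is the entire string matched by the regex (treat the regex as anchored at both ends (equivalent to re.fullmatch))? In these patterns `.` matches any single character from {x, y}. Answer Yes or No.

No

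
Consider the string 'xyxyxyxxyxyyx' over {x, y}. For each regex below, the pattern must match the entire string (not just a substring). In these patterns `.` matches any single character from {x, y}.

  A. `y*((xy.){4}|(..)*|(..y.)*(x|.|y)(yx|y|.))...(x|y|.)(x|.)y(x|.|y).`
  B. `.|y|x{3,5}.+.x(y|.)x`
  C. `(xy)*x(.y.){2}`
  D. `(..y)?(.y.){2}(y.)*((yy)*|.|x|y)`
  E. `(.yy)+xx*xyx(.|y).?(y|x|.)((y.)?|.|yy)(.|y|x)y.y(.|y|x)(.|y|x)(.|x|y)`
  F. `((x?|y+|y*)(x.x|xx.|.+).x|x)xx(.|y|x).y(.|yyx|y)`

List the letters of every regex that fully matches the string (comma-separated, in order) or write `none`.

A → no match
B → no match
C → match
D → no match
E → no match
F → no match

C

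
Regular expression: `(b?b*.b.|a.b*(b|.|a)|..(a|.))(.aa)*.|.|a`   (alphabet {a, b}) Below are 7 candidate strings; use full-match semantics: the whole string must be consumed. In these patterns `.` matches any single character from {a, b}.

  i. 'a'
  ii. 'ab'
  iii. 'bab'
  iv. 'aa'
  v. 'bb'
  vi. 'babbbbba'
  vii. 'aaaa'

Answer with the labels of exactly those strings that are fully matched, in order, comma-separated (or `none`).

i, vii

i → match
ii → no match
iii → no match
iv → no match
v → no match
vi → no match
vii → match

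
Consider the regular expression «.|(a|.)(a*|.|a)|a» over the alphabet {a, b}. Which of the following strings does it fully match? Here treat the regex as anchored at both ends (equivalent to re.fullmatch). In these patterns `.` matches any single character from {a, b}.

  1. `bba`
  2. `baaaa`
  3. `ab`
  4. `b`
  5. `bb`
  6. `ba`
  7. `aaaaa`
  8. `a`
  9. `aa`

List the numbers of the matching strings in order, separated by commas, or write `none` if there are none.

1. `bba` → no match
2. `baaaa` → match
3. `ab` → match
4. `b` → match
5. `bb` → match
6. `ba` → match
7. `aaaaa` → match
8. `a` → match
9. `aa` → match

2, 3, 4, 5, 6, 7, 8, 9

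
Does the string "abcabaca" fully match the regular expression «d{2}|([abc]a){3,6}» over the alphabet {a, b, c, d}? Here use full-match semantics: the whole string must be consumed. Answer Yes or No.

No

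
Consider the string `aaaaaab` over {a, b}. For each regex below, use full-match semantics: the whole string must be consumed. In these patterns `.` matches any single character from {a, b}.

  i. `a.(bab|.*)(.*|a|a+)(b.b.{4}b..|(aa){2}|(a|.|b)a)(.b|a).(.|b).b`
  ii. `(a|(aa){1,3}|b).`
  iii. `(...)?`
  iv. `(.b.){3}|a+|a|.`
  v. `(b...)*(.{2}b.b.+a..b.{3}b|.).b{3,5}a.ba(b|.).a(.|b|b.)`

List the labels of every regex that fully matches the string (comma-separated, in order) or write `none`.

ii

i → no match
ii → match
iii → no match
iv → no match
v → no match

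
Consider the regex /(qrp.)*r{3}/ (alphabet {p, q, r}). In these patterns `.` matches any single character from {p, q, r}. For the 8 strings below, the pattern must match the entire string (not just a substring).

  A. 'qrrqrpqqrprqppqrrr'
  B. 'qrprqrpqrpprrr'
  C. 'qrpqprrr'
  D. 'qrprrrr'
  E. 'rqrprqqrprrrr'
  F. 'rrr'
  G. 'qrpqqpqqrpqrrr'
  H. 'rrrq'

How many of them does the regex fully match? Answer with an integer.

A → no match
B → no match
C → no match
D → match
E → no match
F → match
G → no match
H → no match — must end with 'r'
Total matched: 2

2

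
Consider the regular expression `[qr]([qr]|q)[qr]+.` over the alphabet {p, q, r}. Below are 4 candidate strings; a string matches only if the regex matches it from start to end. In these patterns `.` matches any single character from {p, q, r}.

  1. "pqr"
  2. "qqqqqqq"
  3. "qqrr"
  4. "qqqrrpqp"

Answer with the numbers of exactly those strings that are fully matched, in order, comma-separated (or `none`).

2, 3

1 → no match
2 → match
3 → match
4 → no match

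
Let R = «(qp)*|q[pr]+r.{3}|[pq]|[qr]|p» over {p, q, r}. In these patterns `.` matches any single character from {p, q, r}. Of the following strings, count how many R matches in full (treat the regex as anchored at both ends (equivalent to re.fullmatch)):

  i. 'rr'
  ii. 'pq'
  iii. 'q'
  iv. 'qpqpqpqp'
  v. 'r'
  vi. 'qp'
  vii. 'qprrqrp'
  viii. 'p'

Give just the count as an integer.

6

i → no match
ii → no match
iii → match
iv → match
v → match
vi → match
vii → match
viii → match
Total matched: 6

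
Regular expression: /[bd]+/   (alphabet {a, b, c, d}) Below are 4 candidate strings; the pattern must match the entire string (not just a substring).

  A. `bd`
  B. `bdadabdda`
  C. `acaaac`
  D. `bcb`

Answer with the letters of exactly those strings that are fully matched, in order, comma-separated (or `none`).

A

A → match
B → no match
C → no match
D → no match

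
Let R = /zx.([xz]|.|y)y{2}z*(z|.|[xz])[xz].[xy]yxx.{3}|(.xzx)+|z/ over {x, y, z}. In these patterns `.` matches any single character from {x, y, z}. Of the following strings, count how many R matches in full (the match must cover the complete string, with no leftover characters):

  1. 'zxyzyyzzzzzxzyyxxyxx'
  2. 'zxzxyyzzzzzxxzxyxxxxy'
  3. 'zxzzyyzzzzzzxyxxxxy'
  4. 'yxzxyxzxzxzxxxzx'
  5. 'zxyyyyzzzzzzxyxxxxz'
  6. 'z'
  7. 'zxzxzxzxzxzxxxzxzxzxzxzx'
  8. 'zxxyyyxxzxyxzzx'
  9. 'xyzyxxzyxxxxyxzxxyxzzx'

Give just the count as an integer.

7

1 → match
2 → match
3 → match
4 → match
5 → match
6 → match
7 → match
8 → no match
9 → no match
Total matched: 7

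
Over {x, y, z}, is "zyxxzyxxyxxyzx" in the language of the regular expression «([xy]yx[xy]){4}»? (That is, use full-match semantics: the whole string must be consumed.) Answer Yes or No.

No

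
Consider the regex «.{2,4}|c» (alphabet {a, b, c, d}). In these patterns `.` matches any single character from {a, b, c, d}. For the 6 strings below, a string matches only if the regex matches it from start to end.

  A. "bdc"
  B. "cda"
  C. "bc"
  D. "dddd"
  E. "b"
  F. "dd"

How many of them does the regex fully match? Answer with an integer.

5

A → match
B → match
C → match
D → match
E → no match
F → match
Total matched: 5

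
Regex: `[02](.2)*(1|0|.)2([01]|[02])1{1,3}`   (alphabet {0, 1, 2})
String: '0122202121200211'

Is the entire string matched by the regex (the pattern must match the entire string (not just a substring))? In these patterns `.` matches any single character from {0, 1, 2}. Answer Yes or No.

No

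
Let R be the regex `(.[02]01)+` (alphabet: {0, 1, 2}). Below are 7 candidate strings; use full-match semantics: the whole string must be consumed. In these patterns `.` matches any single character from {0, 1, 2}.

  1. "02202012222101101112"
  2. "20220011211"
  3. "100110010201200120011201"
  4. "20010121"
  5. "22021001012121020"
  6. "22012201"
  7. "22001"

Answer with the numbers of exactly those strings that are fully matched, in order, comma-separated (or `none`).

1 → no match — must end with "01"
2 → no match — must end with "01"
3 → match
4 → no match — must end with "01"
5 → no match — must end with "01"
6 → match
7 → no match

3, 6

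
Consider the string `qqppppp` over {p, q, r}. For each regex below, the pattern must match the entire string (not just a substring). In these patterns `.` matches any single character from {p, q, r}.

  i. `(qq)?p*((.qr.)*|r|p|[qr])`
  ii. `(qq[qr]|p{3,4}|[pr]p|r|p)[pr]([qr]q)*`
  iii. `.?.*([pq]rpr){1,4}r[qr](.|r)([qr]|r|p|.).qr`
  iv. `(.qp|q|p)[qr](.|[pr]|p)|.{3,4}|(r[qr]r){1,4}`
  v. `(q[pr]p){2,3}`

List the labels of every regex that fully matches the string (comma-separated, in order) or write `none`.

i → match
ii → no match
iii → no match — must end with `qr`
iv → no match
v → no match

i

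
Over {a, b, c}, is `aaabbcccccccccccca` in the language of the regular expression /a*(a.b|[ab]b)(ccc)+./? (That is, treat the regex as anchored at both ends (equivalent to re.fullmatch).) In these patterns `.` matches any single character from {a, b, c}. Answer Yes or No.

Yes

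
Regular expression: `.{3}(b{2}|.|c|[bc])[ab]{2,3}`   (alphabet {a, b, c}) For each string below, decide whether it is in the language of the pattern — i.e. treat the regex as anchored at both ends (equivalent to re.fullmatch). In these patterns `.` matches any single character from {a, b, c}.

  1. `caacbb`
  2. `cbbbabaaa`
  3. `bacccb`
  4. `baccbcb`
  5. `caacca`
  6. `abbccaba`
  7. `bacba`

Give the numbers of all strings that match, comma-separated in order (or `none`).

1 → match
2 → no match
3 → no match
4 → no match
5 → no match
6 → no match
7 → no match

1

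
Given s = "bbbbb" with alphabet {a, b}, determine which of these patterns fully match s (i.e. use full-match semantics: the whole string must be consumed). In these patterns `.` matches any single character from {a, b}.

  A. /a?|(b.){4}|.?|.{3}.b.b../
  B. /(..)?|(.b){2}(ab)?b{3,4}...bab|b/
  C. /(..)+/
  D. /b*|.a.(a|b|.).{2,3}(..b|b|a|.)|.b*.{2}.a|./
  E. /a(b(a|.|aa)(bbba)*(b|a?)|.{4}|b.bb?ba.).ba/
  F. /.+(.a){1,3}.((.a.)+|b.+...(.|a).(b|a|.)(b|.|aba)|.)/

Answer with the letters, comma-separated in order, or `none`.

D

A → no match
B → no match
C → no match
D → match
E → no match — must start with "a"
F → no match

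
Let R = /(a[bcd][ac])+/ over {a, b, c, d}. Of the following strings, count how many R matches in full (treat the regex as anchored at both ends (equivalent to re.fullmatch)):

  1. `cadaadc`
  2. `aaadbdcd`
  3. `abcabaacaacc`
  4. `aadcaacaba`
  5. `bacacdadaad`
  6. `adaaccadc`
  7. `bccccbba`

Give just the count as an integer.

1 → no match — must start with `a`
2 → no match
3 → match
4 → no match
5 → no match — must start with `a`
6 → match
7 → no match — must start with `a`
Total matched: 2

2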